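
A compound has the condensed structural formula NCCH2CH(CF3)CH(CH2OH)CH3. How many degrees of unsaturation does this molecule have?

2

Element totals:
  C: 7
  H: 10
  F: 3
  N: 1
  O: 1
Molecular formula: C7H10F3NO.
DoU = (2C + 2 + N − H − X) / 2 = (2·7 + 2 + 1 − 10 − 3) / 2 = 2.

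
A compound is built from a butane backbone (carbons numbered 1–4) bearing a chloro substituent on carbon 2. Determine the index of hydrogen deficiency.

Atom tally by fragment:
  CH3 → C:1 H:3
  CH(Cl) → C:1 H:1 Cl:1
  CH2 → C:1 H:2
  CH3 → C:1 H:3
Element totals:
  C: 4
  H: 9
  Cl: 1
Molecular formula: C4H9Cl.
DoU = (2C + 2 + N − H − X) / 2 = (2·4 + 2 + 0 − 9 − 1) / 2 = 0.

0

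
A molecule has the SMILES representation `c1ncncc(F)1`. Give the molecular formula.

C4H3FN2

Atom tally by fragment:
  pyrimidine ring core → C:4 H:4 N:2
  (− 1 ring H displaced by substituents)
  + F → F:1
Element totals:
  C: 4
  H: 3
  F: 1
  N: 2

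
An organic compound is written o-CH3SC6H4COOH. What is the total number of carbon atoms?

8

Element totals:
  C: 8
  H: 8
  O: 2
  S: 1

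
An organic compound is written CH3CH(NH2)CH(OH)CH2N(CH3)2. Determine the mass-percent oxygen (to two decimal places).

12.10%

Element totals:
  C: 6
  H: 16
  N: 2
  O: 1
Molecular formula: C6H16N2O.
Molar mass = 132.207 g/mol.
Mass from O: 1 × 15.999 = 15.999 g/mol.
%O = 15.999 / 132.207 × 100 = 12.10%.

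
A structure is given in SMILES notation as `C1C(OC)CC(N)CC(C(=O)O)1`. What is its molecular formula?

C8H15NO3

Atom tally by fragment:
  cyclohexane ring core → C:6 H:12
  (− 3 ring H displaced by substituents)
  + OCH3 → C:1 H:3 O:1
  + NH2 → N:1 H:2
  + COOH → C:1 H:1 O:2
Element totals:
  C: 8
  H: 15
  N: 1
  O: 3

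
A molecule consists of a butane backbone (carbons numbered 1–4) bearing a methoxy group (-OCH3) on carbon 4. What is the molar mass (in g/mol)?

Atom tally by fragment:
  CH3 → C:1 H:3
  CH2 → C:1 H:2
  CH2 → C:1 H:2
  CH2OCH3 → C:2 H:5 O:1
Element totals:
  C: 5
  H: 12
  O: 1
Molecular formula: C5H12O.
  M = 5(12.011) + 12(1.008) + 15.999
    = 60.055 + 12.096 + 15.999 = 88.150

88.15 g/mol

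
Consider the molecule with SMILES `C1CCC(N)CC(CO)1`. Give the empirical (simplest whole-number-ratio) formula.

Atom tally by fragment:
  cyclohexane ring core → C:6 H:12
  (− 2 ring H displaced by substituents)
  + NH2 → N:1 H:2
  + CH2OH → C:1 H:3 O:1
Element totals:
  C: 7
  H: 15
  N: 1
  O: 1
Molecular formula: C7H15NO.
gcd of subscripts (7, 15, 1, 1) = 1, so the empirical formula equals the molecular formula.

C7H15NO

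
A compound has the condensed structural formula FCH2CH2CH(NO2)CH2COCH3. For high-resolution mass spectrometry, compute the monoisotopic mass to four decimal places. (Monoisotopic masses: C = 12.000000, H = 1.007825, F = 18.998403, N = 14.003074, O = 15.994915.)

163.0645

Element totals:
  C: 6
  H: 10
  F: 1
  N: 1
  O: 3
Molecular formula: C6H10FNO3.
  M = 6(12.0) + 10(1.007825) + 18.998403 + 14.003074 + 3(15.994915)
    = 72.000000 + 10.078250 + 18.998403 + 14.003074 + 47.984745 = 163.064472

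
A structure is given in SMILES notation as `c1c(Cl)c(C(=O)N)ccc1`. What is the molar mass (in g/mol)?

Atom tally by fragment:
  benzene ring core → C:6 H:6
  (− 2 ring H displaced by substituents)
  + Cl → Cl:1
  + CONH2 → C:1 H:2 O:1 N:1
Element totals:
  C: 7
  H: 6
  Cl: 1
  N: 1
  O: 1
Molecular formula: C7H6ClNO.
  M = 7(12.011) + 6(1.008) + 35.45 + 14.007 + 15.999
    = 84.077 + 6.048 + 35.450 + 14.007 + 15.999 = 155.581

155.58 g/mol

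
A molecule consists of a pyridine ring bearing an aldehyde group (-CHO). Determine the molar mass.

107.11 g/mol

Atom tally by fragment:
  pyridine ring core → C:5 H:5 N:1
  (− 1 ring H displaced by substituents)
  + CHO → C:1 H:1 O:1
Element totals:
  C: 6
  H: 5
  N: 1
  O: 1
Molecular formula: C6H5NO.
  M = 6(12.011) + 5(1.008) + 14.007 + 15.999
    = 72.066 + 5.040 + 14.007 + 15.999 = 107.112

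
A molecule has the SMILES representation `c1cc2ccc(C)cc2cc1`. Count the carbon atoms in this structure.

Atom tally by fragment:
  naphthalene ring system core → C:10 H:8
  (− 1 ring H displaced by substituents)
  + CH3 → C:1 H:3
Element totals:
  C: 11
  H: 10

11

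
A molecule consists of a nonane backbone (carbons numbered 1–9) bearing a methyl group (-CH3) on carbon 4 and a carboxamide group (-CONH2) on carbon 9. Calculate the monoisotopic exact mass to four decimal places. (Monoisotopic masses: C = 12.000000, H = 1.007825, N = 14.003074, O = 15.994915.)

Atom tally by fragment:
  CH3 → C:1 H:3
  CH2 → C:1 H:2
  CH2 → C:1 H:2
  CH(CH3) → C:2 H:4
  CH2 → C:1 H:2
  CH2 → C:1 H:2
  CH2 → C:1 H:2
  CH2 → C:1 H:2
  CH2CONH2 → C:2 H:4 O:1 N:1
Element totals:
  C: 11
  H: 23
  N: 1
  O: 1
Molecular formula: C11H23NO.
  M = 11(12.0) + 23(1.007825) + 14.003074 + 15.994915
    = 132.000000 + 23.179975 + 14.003074 + 15.994915 = 185.177964

185.1780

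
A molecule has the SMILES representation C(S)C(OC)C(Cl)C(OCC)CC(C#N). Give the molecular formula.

Atom tally by fragment:
  HSCH2 → C:1 H:3 S:1
  CH(OCH3) → C:2 H:4 O:1
  CH(Cl) → C:1 H:1 Cl:1
  CH(OC2H5) → C:3 H:6 O:1
  CH2 → C:1 H:2
  CH2CN → C:2 H:2 N:1
Element totals:
  C: 10
  H: 18
  Cl: 1
  N: 1
  O: 2
  S: 1

C10H18ClNO2S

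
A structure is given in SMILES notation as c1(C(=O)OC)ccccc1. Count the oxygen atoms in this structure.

2

Atom tally by fragment:
  benzene ring core → C:6 H:6
  (− 1 ring H displaced by substituents)
  + COOCH3 → C:2 H:3 O:2
Element totals:
  C: 8
  H: 8
  O: 2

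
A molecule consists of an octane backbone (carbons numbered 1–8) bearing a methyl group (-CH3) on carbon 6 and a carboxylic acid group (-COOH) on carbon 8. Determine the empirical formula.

C5H10O

Atom tally by fragment:
  CH3 → C:1 H:3
  CH2 → C:1 H:2
  CH2 → C:1 H:2
  CH2 → C:1 H:2
  CH2 → C:1 H:2
  CH(CH3) → C:2 H:4
  CH2 → C:1 H:2
  CH2COOH → C:2 H:3 O:2
Element totals:
  C: 10
  H: 20
  O: 2
Molecular formula: C10H20O2.
gcd of subscripts = 2; dividing each by 2:
  C: 10/2 = 5
  H: 20/2 = 10
  O: 2/2 = 1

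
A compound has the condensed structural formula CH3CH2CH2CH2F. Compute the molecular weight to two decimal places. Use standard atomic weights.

76.11 g/mol

Element totals:
  C: 4
  H: 9
  F: 1
Molecular formula: C4H9F.
  M = 4(12.011) + 9(1.008) + 18.998
    = 48.044 + 9.072 + 18.998 = 76.114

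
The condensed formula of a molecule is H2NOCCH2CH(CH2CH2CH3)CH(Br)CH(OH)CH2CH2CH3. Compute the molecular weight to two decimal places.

Element totals:
  C: 11
  H: 22
  Br: 1
  N: 1
  O: 2
Molecular formula: C11H22BrNO2.
  M = 11(12.011) + 22(1.008) + 79.904 + 14.007 + 2(15.999)
    = 132.121 + 22.176 + 79.904 + 14.007 + 31.998 = 280.206

280.21 g/mol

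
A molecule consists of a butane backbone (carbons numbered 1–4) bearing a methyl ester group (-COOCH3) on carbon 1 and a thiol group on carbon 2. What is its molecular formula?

C6H12O2S

Atom tally by fragment:
  CH3OOCCH2 → C:3 H:5 O:2
  CH(SH) → C:1 H:2 S:1
  CH2 → C:1 H:2
  CH3 → C:1 H:3
Element totals:
  C: 6
  H: 12
  O: 2
  S: 1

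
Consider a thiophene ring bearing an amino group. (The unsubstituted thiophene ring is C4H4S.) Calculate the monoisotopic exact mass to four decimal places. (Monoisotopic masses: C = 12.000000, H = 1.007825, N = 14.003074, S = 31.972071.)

99.0143

Atom tally by fragment:
  thiophene ring core → C:4 H:4 S:1
  (− 1 ring H displaced by substituents)
  + NH2 → N:1 H:2
Element totals:
  C: 4
  H: 5
  N: 1
  S: 1
Molecular formula: C4H5NS.
  M = 4(12.0) + 5(1.007825) + 14.003074 + 31.972071
    = 48.000000 + 5.039125 + 14.003074 + 31.972071 = 99.014270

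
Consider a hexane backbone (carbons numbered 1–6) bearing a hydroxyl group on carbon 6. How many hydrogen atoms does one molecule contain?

14

Atom tally by fragment:
  CH3 → C:1 H:3
  CH2 → C:1 H:2
  CH2 → C:1 H:2
  CH2 → C:1 H:2
  CH2 → C:1 H:2
  CH2OH → C:1 H:3 O:1
Element totals:
  C: 6
  H: 14
  O: 1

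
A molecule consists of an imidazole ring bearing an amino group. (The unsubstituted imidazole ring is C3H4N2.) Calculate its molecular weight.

Atom tally by fragment:
  imidazole ring core → C:3 H:4 N:2
  (− 1 ring H displaced by substituents)
  + NH2 → N:1 H:2
Element totals:
  C: 3
  H: 5
  N: 3
Molecular formula: C3H5N3.
  M = 3(12.011) + 5(1.008) + 3(14.007)
    = 36.033 + 5.040 + 42.021 = 83.094

83.09 g/mol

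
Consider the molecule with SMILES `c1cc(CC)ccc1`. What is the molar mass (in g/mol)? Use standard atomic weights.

Atom tally by fragment:
  benzene ring core → C:6 H:6
  (− 1 ring H displaced by substituents)
  + C2H5 → C:2 H:5
Element totals:
  C: 8
  H: 10
Molecular formula: C8H10.
  M = 8(12.011) + 10(1.008)
    = 96.088 + 10.080 = 106.168

106.17 g/mol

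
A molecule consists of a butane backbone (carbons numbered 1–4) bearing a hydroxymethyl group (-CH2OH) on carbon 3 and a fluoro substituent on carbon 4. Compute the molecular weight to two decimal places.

106.14 g/mol

Atom tally by fragment:
  CH3 → C:1 H:3
  CH2 → C:1 H:2
  CH(CH2OH) → C:2 H:4 O:1
  CH2F → C:1 H:2 F:1
Element totals:
  C: 5
  H: 11
  F: 1
  O: 1
Molecular formula: C5H11FO.
  M = 5(12.011) + 11(1.008) + 18.998 + 15.999
    = 60.055 + 11.088 + 18.998 + 15.999 = 106.140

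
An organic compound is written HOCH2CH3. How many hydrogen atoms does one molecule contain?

Atom tally by fragment:
  HOCH2 → C:1 H:3 O:1
  CH3 → C:1 H:3
Element totals:
  C: 2
  H: 6
  O: 1

6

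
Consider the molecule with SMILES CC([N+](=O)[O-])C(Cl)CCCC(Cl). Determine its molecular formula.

C7H13Cl2NO2

Atom tally by fragment:
  CH3 → C:1 H:3
  CH(NO2) → C:1 H:1 N:1 O:2
  CH(Cl) → C:1 H:1 Cl:1
  CH2 → C:1 H:2
  CH2 → C:1 H:2
  CH2 → C:1 H:2
  CH2Cl → C:1 H:2 Cl:1
Element totals:
  C: 7
  H: 13
  Cl: 2
  N: 1
  O: 2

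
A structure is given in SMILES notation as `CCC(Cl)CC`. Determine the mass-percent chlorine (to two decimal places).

Atom tally by fragment:
  CH3 → C:1 H:3
  CH2 → C:1 H:2
  CH(Cl) → C:1 H:1 Cl:1
  CH2 → C:1 H:2
  CH3 → C:1 H:3
Element totals:
  C: 5
  H: 11
  Cl: 1
Molecular formula: C5H11Cl.
Molar mass = 106.593 g/mol.
Mass from Cl: 1 × 35.45 = 35.450 g/mol.
%Cl = 35.450 / 106.593 × 100 = 33.26%.

33.26%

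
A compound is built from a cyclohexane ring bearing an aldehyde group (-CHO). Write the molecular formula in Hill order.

Atom tally by fragment:
  cyclohexane ring core → C:6 H:12
  (− 1 ring H displaced by substituents)
  + CHO → C:1 H:1 O:1
Element totals:
  C: 7
  H: 12
  O: 1

C7H12O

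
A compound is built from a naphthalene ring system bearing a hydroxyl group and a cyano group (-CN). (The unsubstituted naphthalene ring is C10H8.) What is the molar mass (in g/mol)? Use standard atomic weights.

169.18 g/mol

Atom tally by fragment:
  naphthalene ring system core → C:10 H:8
  (− 2 ring H displaced by substituents)
  + OH → O:1 H:1
  + CN → C:1 N:1
Element totals:
  C: 11
  H: 7
  N: 1
  O: 1
Molecular formula: C11H7NO.
  M = 11(12.011) + 7(1.008) + 14.007 + 15.999
    = 132.121 + 7.056 + 14.007 + 15.999 = 169.183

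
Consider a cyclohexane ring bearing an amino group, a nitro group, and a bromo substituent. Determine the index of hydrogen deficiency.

Atom tally by fragment:
  cyclohexane ring core → C:6 H:12
  (− 3 ring H displaced by substituents)
  + NH2 → N:1 H:2
  + NO2 → N:1 O:2
  + Br → Br:1
Element totals:
  C: 6
  H: 11
  Br: 1
  N: 2
  O: 2
Molecular formula: C6H11BrN2O2.
DoU = (2C + 2 + N − H − X) / 2 = (2·6 + 2 + 2 − 11 − 1) / 2 = 2.

2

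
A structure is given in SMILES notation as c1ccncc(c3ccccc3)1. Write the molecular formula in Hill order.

Atom tally by fragment:
  pyridine ring core → C:5 H:5 N:1
  (− 1 ring H displaced by substituents)
  + C6H5 → C:6 H:5
Element totals:
  C: 11
  H: 9
  N: 1

C11H9N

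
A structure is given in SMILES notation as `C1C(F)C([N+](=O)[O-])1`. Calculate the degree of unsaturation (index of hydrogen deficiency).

Atom tally by fragment:
  cyclopropane ring core → C:3 H:6
  (− 2 ring H displaced by substituents)
  + F → F:1
  + NO2 → N:1 O:2
Element totals:
  C: 3
  H: 4
  F: 1
  N: 1
  O: 2
Molecular formula: C3H4FNO2.
DoU = (2C + 2 + N − H − X) / 2 = (2·3 + 2 + 1 − 4 − 1) / 2 = 2.

2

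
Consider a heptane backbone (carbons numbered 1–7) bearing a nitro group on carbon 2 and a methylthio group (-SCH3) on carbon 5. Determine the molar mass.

Atom tally by fragment:
  CH3 → C:1 H:3
  CH(NO2) → C:1 H:1 N:1 O:2
  CH2 → C:1 H:2
  CH2 → C:1 H:2
  CH(SCH3) → C:2 H:4 S:1
  CH2 → C:1 H:2
  CH3 → C:1 H:3
Element totals:
  C: 8
  H: 17
  N: 1
  O: 2
  S: 1
Molecular formula: C8H17NO2S.
  M = 8(12.011) + 17(1.008) + 14.007 + 2(15.999) + 32.06
    = 96.088 + 17.136 + 14.007 + 31.998 + 32.060 = 191.289

191.29 g/mol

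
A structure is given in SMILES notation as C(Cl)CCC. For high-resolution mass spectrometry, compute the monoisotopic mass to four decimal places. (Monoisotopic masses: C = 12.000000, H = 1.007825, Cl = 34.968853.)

Atom tally by fragment:
  ClCH2 → C:1 H:2 Cl:1
  CH2 → C:1 H:2
  CH2 → C:1 H:2
  CH3 → C:1 H:3
Element totals:
  C: 4
  H: 9
  Cl: 1
Molecular formula: C4H9Cl.
  M = 4(12.0) + 9(1.007825) + 34.968853
    = 48.000000 + 9.070425 + 34.968853 = 92.039278

92.0393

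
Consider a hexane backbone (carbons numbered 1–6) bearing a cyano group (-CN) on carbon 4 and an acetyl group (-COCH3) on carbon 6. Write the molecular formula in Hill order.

Atom tally by fragment:
  CH3 → C:1 H:3
  CH2 → C:1 H:2
  CH2 → C:1 H:2
  CH(CN) → C:2 H:1 N:1
  CH2 → C:1 H:2
  CH2COCH3 → C:3 H:5 O:1
Element totals:
  C: 9
  H: 15
  N: 1
  O: 1

C9H15NO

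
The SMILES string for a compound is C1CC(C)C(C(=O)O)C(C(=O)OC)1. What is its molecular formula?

Atom tally by fragment:
  cyclopentane ring core → C:5 H:10
  (− 3 ring H displaced by substituents)
  + CH3 → C:1 H:3
  + COOH → C:1 H:1 O:2
  + COOCH3 → C:2 H:3 O:2
Element totals:
  C: 9
  H: 14
  O: 4

C9H14O4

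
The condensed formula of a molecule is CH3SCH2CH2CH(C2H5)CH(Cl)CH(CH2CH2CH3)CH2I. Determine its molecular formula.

Element totals:
  C: 12
  H: 24
  Cl: 1
  I: 1
  S: 1

C12H24ClIS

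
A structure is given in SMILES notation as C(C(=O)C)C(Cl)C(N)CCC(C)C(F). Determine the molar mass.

Atom tally by fragment:
  CH3COCH2 → C:3 H:5 O:1
  CH(Cl) → C:1 H:1 Cl:1
  CH(NH2) → C:1 H:3 N:1
  CH2 → C:1 H:2
  CH2 → C:1 H:2
  CH(CH3) → C:2 H:4
  CH2F → C:1 H:2 F:1
Element totals:
  C: 10
  H: 19
  Cl: 1
  F: 1
  N: 1
  O: 1
Molecular formula: C10H19ClFNO.
  M = 10(12.011) + 19(1.008) + 35.45 + 18.998 + 14.007 + 15.999
    = 120.110 + 19.152 + 35.450 + 18.998 + 14.007 + 15.999 = 223.716

223.72 g/mol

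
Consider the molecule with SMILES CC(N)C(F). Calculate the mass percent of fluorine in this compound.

Atom tally by fragment:
  CH3 → C:1 H:3
  CH(NH2) → C:1 H:3 N:1
  CH2F → C:1 H:2 F:1
Element totals:
  C: 3
  H: 8
  F: 1
  N: 1
Molecular formula: C3H8FN.
Molar mass = 77.102 g/mol.
Mass from F: 1 × 18.998 = 18.998 g/mol.
%F = 18.998 / 77.102 × 100 = 24.64%.

24.64%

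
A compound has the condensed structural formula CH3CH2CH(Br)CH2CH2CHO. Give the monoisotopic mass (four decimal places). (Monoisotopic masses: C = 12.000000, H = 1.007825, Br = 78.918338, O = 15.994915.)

Atom tally by fragment:
  CH3 → C:1 H:3
  CH2 → C:1 H:2
  CH(Br) → C:1 H:1 Br:1
  CH2 → C:1 H:2
  CH2CHO → C:2 H:3 O:1
Element totals:
  C: 6
  H: 11
  Br: 1
  O: 1
Molecular formula: C6H11BrO.
  M = 6(12.0) + 11(1.007825) + 78.918338 + 15.994915
    = 72.000000 + 11.086075 + 78.918338 + 15.994915 = 177.999328

177.9993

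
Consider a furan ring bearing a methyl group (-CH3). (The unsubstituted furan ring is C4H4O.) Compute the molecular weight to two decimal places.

Atom tally by fragment:
  furan ring core → C:4 H:4 O:1
  (− 1 ring H displaced by substituents)
  + CH3 → C:1 H:3
Element totals:
  C: 5
  H: 6
  O: 1
Molecular formula: C5H6O.
  M = 5(12.011) + 6(1.008) + 15.999
    = 60.055 + 6.048 + 15.999 = 82.102

82.10 g/mol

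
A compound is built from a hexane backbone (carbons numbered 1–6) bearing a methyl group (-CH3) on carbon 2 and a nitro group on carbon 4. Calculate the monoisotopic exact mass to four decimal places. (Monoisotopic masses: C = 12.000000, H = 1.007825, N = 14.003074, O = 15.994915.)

145.1103

Atom tally by fragment:
  CH3 → C:1 H:3
  CH(CH3) → C:2 H:4
  CH2 → C:1 H:2
  CH(NO2) → C:1 H:1 N:1 O:2
  CH2 → C:1 H:2
  CH3 → C:1 H:3
Element totals:
  C: 7
  H: 15
  N: 1
  O: 2
Molecular formula: C7H15NO2.
  M = 7(12.0) + 15(1.007825) + 14.003074 + 2(15.994915)
    = 84.000000 + 15.117375 + 14.003074 + 31.989830 = 145.110279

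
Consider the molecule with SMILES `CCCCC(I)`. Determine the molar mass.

Atom tally by fragment:
  CH3 → C:1 H:3
  CH2 → C:1 H:2
  CH2 → C:1 H:2
  CH2 → C:1 H:2
  CH2I → C:1 H:2 I:1
Element totals:
  C: 5
  H: 11
  I: 1
Molecular formula: C5H11I.
  M = 5(12.011) + 11(1.008) + 126.904
    = 60.055 + 11.088 + 126.904 = 198.047

198.05 g/mol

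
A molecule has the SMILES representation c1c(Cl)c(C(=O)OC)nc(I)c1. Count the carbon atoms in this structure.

7

Atom tally by fragment:
  pyridine ring core → C:5 H:5 N:1
  (− 3 ring H displaced by substituents)
  + Cl → Cl:1
  + COOCH3 → C:2 H:3 O:2
  + I → I:1
Element totals:
  C: 7
  H: 5
  Cl: 1
  I: 1
  N: 1
  O: 2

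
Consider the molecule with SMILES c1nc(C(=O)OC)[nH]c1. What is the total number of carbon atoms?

Atom tally by fragment:
  imidazole ring core → C:3 H:4 N:2
  (− 1 ring H displaced by substituents)
  + COOCH3 → C:2 H:3 O:2
Element totals:
  C: 5
  H: 6
  N: 2
  O: 2

5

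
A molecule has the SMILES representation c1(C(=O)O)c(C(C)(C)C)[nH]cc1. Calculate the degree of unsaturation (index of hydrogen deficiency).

Atom tally by fragment:
  pyrrole ring core → C:4 H:5 N:1
  (− 2 ring H displaced by substituents)
  + COOH → C:1 H:1 O:2
  + C(CH3)3 → C:4 H:9
Element totals:
  C: 9
  H: 13
  N: 1
  O: 2
Molecular formula: C9H13NO2.
DoU = (2C + 2 + N − H − X) / 2 = (2·9 + 2 + 1 − 13 − 0) / 2 = 4.

4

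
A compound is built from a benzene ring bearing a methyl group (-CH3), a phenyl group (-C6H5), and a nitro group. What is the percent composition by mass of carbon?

Atom tally by fragment:
  benzene ring core → C:6 H:6
  (− 3 ring H displaced by substituents)
  + CH3 → C:1 H:3
  + C6H5 → C:6 H:5
  + NO2 → N:1 O:2
Element totals:
  C: 13
  H: 11
  N: 1
  O: 2
Molecular formula: C13H11NO2.
Molar mass = 213.236 g/mol.
Mass from C: 13 × 12.011 = 156.143 g/mol.
%C = 156.143 / 213.236 × 100 = 73.23%.

73.23%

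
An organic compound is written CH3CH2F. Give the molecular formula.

Element totals:
  C: 2
  H: 5
  F: 1

C2H5F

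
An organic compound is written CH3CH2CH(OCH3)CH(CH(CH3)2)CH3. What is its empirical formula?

C9H20O

Element totals:
  C: 9
  H: 20
  O: 1
Molecular formula: C9H20O.
gcd of subscripts (9, 20, 1) = 1, so the empirical formula equals the molecular formula.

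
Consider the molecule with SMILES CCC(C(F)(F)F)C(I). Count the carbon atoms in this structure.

Atom tally by fragment:
  CH3 → C:1 H:3
  CH2 → C:1 H:2
  CH(CF3) → C:2 H:1 F:3
  CH2I → C:1 H:2 I:1
Element totals:
  C: 5
  H: 8
  F: 3
  I: 1

5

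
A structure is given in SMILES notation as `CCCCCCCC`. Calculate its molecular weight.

114.23 g/mol

Atom tally by fragment:
  CH3 → C:1 H:3
  CH2 → C:1 H:2
  CH2 → C:1 H:2
  CH2 → C:1 H:2
  CH2 → C:1 H:2
  CH2 → C:1 H:2
  CH2 → C:1 H:2
  CH3 → C:1 H:3
Element totals:
  C: 8
  H: 18
Molecular formula: C8H18.
  M = 8(12.011) + 18(1.008)
    = 96.088 + 18.144 = 114.232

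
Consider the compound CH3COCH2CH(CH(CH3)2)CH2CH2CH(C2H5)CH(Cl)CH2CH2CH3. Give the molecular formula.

Element totals:
  C: 16
  H: 31
  Cl: 1
  O: 1

C16H31ClO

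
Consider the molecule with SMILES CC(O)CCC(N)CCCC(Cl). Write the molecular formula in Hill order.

C9H20ClNO

Atom tally by fragment:
  CH3 → C:1 H:3
  CH(OH) → C:1 H:2 O:1
  CH2 → C:1 H:2
  CH2 → C:1 H:2
  CH(NH2) → C:1 H:3 N:1
  CH2 → C:1 H:2
  CH2 → C:1 H:2
  CH2 → C:1 H:2
  CH2Cl → C:1 H:2 Cl:1
Element totals:
  C: 9
  H: 20
  Cl: 1
  N: 1
  O: 1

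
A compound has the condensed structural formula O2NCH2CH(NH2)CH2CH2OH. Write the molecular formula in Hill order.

Element totals:
  C: 4
  H: 10
  N: 2
  O: 3

C4H10N2O3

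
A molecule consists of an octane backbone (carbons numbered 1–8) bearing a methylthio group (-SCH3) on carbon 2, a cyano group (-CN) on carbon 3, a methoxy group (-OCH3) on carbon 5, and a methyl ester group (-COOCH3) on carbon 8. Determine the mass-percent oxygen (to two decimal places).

17.56%

Atom tally by fragment:
  CH3 → C:1 H:3
  CH(SCH3) → C:2 H:4 S:1
  CH(CN) → C:2 H:1 N:1
  CH2 → C:1 H:2
  CH(OCH3) → C:2 H:4 O:1
  CH2 → C:1 H:2
  CH2 → C:1 H:2
  CH2COOCH3 → C:3 H:5 O:2
Element totals:
  C: 13
  H: 23
  N: 1
  O: 3
  S: 1
Molecular formula: C13H23NO3S.
Molar mass = 273.391 g/mol.
Mass from O: 3 × 15.999 = 47.997 g/mol.
%O = 47.997 / 273.391 × 100 = 17.56%.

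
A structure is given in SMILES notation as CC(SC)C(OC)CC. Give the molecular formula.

Atom tally by fragment:
  CH3 → C:1 H:3
  CH(SCH3) → C:2 H:4 S:1
  CH(OCH3) → C:2 H:4 O:1
  CH2 → C:1 H:2
  CH3 → C:1 H:3
Element totals:
  C: 7
  H: 16
  O: 1
  S: 1

C7H16OS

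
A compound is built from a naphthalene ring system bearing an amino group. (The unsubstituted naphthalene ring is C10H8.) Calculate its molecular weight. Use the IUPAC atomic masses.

143.19 g/mol

Atom tally by fragment:
  naphthalene ring system core → C:10 H:8
  (− 1 ring H displaced by substituents)
  + NH2 → N:1 H:2
Element totals:
  C: 10
  H: 9
  N: 1
Molecular formula: C10H9N.
  M = 10(12.011) + 9(1.008) + 14.007
    = 120.110 + 9.072 + 14.007 = 143.189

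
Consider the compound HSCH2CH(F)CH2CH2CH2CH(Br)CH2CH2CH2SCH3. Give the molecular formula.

C10H20BrFS2

Element totals:
  C: 10
  H: 20
  Br: 1
  F: 1
  S: 2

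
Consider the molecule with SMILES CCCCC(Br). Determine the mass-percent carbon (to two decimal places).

39.76%

Atom tally by fragment:
  CH3 → C:1 H:3
  CH2 → C:1 H:2
  CH2 → C:1 H:2
  CH2 → C:1 H:2
  CH2Br → C:1 H:2 Br:1
Element totals:
  C: 5
  H: 11
  Br: 1
Molecular formula: C5H11Br.
Molar mass = 151.047 g/mol.
Mass from C: 5 × 12.011 = 60.055 g/mol.
%C = 60.055 / 151.047 × 100 = 39.76%.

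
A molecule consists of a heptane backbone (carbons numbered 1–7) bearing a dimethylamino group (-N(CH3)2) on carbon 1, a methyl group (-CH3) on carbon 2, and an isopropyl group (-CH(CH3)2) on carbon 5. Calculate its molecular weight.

Atom tally by fragment:
  (CH3)2NCH2 → C:3 H:8 N:1
  CH(CH3) → C:2 H:4
  CH2 → C:1 H:2
  CH2 → C:1 H:2
  CH(CH(CH3)2) → C:4 H:8
  CH2 → C:1 H:2
  CH3 → C:1 H:3
Element totals:
  C: 13
  H: 29
  N: 1
Molecular formula: C13H29N.
  M = 13(12.011) + 29(1.008) + 14.007
    = 156.143 + 29.232 + 14.007 = 199.382

199.38 g/mol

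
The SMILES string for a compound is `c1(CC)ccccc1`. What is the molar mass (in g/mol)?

106.17 g/mol

Atom tally by fragment:
  benzene ring core → C:6 H:6
  (− 1 ring H displaced by substituents)
  + C2H5 → C:2 H:5
Element totals:
  C: 8
  H: 10
Molecular formula: C8H10.
  M = 8(12.011) + 10(1.008)
    = 96.088 + 10.080 = 106.168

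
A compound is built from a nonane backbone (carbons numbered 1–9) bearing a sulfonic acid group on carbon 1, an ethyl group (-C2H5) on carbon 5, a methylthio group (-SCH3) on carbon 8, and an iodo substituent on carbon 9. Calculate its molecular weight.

408.35 g/mol

Atom tally by fragment:
  HO3SCH2 → C:1 H:3 S:1 O:3
  CH2 → C:1 H:2
  CH2 → C:1 H:2
  CH2 → C:1 H:2
  CH(C2H5) → C:3 H:6
  CH2 → C:1 H:2
  CH2 → C:1 H:2
  CH(SCH3) → C:2 H:4 S:1
  CH2I → C:1 H:2 I:1
Element totals:
  C: 12
  H: 25
  I: 1
  O: 3
  S: 2
Molecular formula: C12H25IO3S2.
  M = 12(12.011) + 25(1.008) + 126.904 + 3(15.999) + 2(32.06)
    = 144.132 + 25.200 + 126.904 + 47.997 + 64.120 = 408.353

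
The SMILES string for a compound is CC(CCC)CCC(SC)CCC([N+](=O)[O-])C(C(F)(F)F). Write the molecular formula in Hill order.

Atom tally by fragment:
  CH3 → C:1 H:3
  CH(CH2CH2CH3) → C:4 H:8
  CH2 → C:1 H:2
  CH2 → C:1 H:2
  CH(SCH3) → C:2 H:4 S:1
  CH2 → C:1 H:2
  CH2 → C:1 H:2
  CH(NO2) → C:1 H:1 N:1 O:2
  CH2CF3 → C:2 H:2 F:3
Element totals:
  C: 14
  H: 26
  F: 3
  N: 1
  O: 2
  S: 1

C14H26F3NO2S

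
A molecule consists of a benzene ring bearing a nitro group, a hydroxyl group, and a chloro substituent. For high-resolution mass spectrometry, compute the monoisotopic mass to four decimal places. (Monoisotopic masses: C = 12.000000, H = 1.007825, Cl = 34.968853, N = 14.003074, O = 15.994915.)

172.9880

Atom tally by fragment:
  benzene ring core → C:6 H:6
  (− 3 ring H displaced by substituents)
  + NO2 → N:1 O:2
  + OH → O:1 H:1
  + Cl → Cl:1
Element totals:
  C: 6
  H: 4
  Cl: 1
  N: 1
  O: 3
Molecular formula: C6H4ClNO3.
  M = 6(12.0) + 4(1.007825) + 34.968853 + 14.003074 + 3(15.994915)
    = 72.000000 + 4.031300 + 34.968853 + 14.003074 + 47.984745 = 172.987972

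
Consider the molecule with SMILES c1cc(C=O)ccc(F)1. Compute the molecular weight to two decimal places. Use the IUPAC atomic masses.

124.11 g/mol

Atom tally by fragment:
  benzene ring core → C:6 H:6
  (− 2 ring H displaced by substituents)
  + CHO → C:1 H:1 O:1
  + F → F:1
Element totals:
  C: 7
  H: 5
  F: 1
  O: 1
Molecular formula: C7H5FO.
  M = 7(12.011) + 5(1.008) + 18.998 + 15.999
    = 84.077 + 5.040 + 18.998 + 15.999 = 124.114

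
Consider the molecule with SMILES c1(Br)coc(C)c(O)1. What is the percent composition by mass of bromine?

45.14%

Atom tally by fragment:
  furan ring core → C:4 H:4 O:1
  (− 3 ring H displaced by substituents)
  + Br → Br:1
  + CH3 → C:1 H:3
  + OH → O:1 H:1
Element totals:
  C: 5
  H: 5
  Br: 1
  O: 2
Molecular formula: C5H5BrO2.
Molar mass = 176.997 g/mol.
Mass from Br: 1 × 79.904 = 79.904 g/mol.
%Br = 79.904 / 176.997 × 100 = 45.14%.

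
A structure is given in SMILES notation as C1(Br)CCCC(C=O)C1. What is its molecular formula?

Atom tally by fragment:
  cyclohexane ring core → C:6 H:12
  (− 2 ring H displaced by substituents)
  + Br → Br:1
  + CHO → C:1 H:1 O:1
Element totals:
  C: 7
  H: 11
  Br: 1
  O: 1

C7H11BrO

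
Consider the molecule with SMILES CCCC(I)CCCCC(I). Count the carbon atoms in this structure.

9

Atom tally by fragment:
  CH3 → C:1 H:3
  CH2 → C:1 H:2
  CH2 → C:1 H:2
  CH(I) → C:1 H:1 I:1
  CH2 → C:1 H:2
  CH2 → C:1 H:2
  CH2 → C:1 H:2
  CH2 → C:1 H:2
  CH2I → C:1 H:2 I:1
Element totals:
  C: 9
  H: 18
  I: 2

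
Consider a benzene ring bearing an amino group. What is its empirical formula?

C6H7N

Atom tally by fragment:
  benzene ring core → C:6 H:6
  (− 1 ring H displaced by substituents)
  + NH2 → N:1 H:2
Element totals:
  C: 6
  H: 7
  N: 1
Molecular formula: C6H7N.
gcd of subscripts (6, 7, 1) = 1, so the empirical formula equals the molecular formula.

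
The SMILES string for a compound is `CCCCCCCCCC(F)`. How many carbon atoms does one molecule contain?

Atom tally by fragment:
  CH3 → C:1 H:3
  CH2 → C:1 H:2
  CH2 → C:1 H:2
  CH2 → C:1 H:2
  CH2 → C:1 H:2
  CH2 → C:1 H:2
  CH2 → C:1 H:2
  CH2 → C:1 H:2
  CH2 → C:1 H:2
  CH2F → C:1 H:2 F:1
Element totals:
  C: 10
  H: 21
  F: 1

10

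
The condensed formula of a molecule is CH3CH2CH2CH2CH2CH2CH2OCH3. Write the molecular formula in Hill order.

Element totals:
  C: 8
  H: 18
  O: 1

C8H18O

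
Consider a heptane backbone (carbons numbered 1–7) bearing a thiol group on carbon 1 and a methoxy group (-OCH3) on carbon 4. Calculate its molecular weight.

Atom tally by fragment:
  HSCH2 → C:1 H:3 S:1
  CH2 → C:1 H:2
  CH2 → C:1 H:2
  CH(OCH3) → C:2 H:4 O:1
  CH2 → C:1 H:2
  CH2 → C:1 H:2
  CH3 → C:1 H:3
Element totals:
  C: 8
  H: 18
  O: 1
  S: 1
Molecular formula: C8H18OS.
  M = 8(12.011) + 18(1.008) + 15.999 + 32.06
    = 96.088 + 18.144 + 15.999 + 32.060 = 162.291

162.29 g/mol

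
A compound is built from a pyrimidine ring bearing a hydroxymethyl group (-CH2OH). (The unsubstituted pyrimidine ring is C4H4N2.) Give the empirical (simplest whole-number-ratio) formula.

Atom tally by fragment:
  pyrimidine ring core → C:4 H:4 N:2
  (− 1 ring H displaced by substituents)
  + CH2OH → C:1 H:3 O:1
Element totals:
  C: 5
  H: 6
  N: 2
  O: 1
Molecular formula: C5H6N2O.
gcd of subscripts (5, 6, 2, 1) = 1, so the empirical formula equals the molecular formula.

C5H6N2O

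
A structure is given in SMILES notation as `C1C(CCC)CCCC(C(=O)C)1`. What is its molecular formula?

C11H20O

Atom tally by fragment:
  cyclohexane ring core → C:6 H:12
  (− 2 ring H displaced by substituents)
  + CH2CH2CH3 → C:3 H:7
  + COCH3 → C:2 H:3 O:1
Element totals:
  C: 11
  H: 20
  O: 1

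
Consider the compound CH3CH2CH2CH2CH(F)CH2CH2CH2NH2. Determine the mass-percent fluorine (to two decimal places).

Atom tally by fragment:
  CH3 → C:1 H:3
  CH2 → C:1 H:2
  CH2 → C:1 H:2
  CH2 → C:1 H:2
  CH(F) → C:1 H:1 F:1
  CH2 → C:1 H:2
  CH2 → C:1 H:2
  CH2NH2 → C:1 H:4 N:1
Element totals:
  C: 8
  H: 18
  F: 1
  N: 1
Molecular formula: C8H18FN.
Molar mass = 147.237 g/mol.
Mass from F: 1 × 18.998 = 18.998 g/mol.
%F = 18.998 / 147.237 × 100 = 12.90%.

12.90%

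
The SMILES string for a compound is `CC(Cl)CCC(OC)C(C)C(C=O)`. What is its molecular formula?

Atom tally by fragment:
  CH3 → C:1 H:3
  CH(Cl) → C:1 H:1 Cl:1
  CH2 → C:1 H:2
  CH2 → C:1 H:2
  CH(OCH3) → C:2 H:4 O:1
  CH(CH3) → C:2 H:4
  CH2CHO → C:2 H:3 O:1
Element totals:
  C: 10
  H: 19
  Cl: 1
  O: 2

C10H19ClO2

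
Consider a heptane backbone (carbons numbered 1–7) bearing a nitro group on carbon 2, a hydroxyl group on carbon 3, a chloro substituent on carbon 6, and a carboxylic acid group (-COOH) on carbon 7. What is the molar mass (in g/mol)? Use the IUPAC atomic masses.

239.65 g/mol

Atom tally by fragment:
  CH3 → C:1 H:3
  CH(NO2) → C:1 H:1 N:1 O:2
  CH(OH) → C:1 H:2 O:1
  CH2 → C:1 H:2
  CH2 → C:1 H:2
  CH(Cl) → C:1 H:1 Cl:1
  CH2COOH → C:2 H:3 O:2
Element totals:
  C: 8
  H: 14
  Cl: 1
  N: 1
  O: 5
Molecular formula: C8H14ClNO5.
  M = 8(12.011) + 14(1.008) + 35.45 + 14.007 + 5(15.999)
    = 96.088 + 14.112 + 35.450 + 14.007 + 79.995 = 239.652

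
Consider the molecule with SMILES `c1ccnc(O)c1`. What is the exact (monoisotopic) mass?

Atom tally by fragment:
  pyridine ring core → C:5 H:5 N:1
  (− 1 ring H displaced by substituents)
  + OH → O:1 H:1
Element totals:
  C: 5
  H: 5
  N: 1
  O: 1
Molecular formula: C5H5NO.
  M = 5(12.0) + 5(1.007825) + 14.003074 + 15.994915
    = 60.000000 + 5.039125 + 14.003074 + 15.994915 = 95.037114

95.0371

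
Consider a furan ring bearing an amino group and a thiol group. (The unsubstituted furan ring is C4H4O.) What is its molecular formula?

C4H5NOS

Atom tally by fragment:
  furan ring core → C:4 H:4 O:1
  (− 2 ring H displaced by substituents)
  + NH2 → N:1 H:2
  + SH → S:1 H:1
Element totals:
  C: 4
  H: 5
  N: 1
  O: 1
  S: 1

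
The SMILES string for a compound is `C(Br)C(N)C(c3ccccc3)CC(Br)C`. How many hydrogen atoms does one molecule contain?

Atom tally by fragment:
  BrCH2 → C:1 H:2 Br:1
  CH(NH2) → C:1 H:3 N:1
  CH(C6H5) → C:7 H:6
  CH2 → C:1 H:2
  CH(Br) → C:1 H:1 Br:1
  CH3 → C:1 H:3
Element totals:
  C: 12
  H: 17
  Br: 2
  N: 1

17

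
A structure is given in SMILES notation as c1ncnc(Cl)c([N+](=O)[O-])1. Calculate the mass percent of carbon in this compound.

30.12%

Atom tally by fragment:
  pyrimidine ring core → C:4 H:4 N:2
  (− 2 ring H displaced by substituents)
  + Cl → Cl:1
  + NO2 → N:1 O:2
Element totals:
  C: 4
  H: 2
  Cl: 1
  N: 3
  O: 2
Molecular formula: C4H2ClN3O2.
Molar mass = 159.529 g/mol.
Mass from C: 4 × 12.011 = 48.044 g/mol.
%C = 48.044 / 159.529 × 100 = 30.12%.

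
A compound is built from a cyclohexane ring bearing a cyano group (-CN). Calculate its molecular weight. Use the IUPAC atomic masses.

Atom tally by fragment:
  cyclohexane ring core → C:6 H:12
  (− 1 ring H displaced by substituents)
  + CN → C:1 N:1
Element totals:
  C: 7
  H: 11
  N: 1
Molecular formula: C7H11N.
  M = 7(12.011) + 11(1.008) + 14.007
    = 84.077 + 11.088 + 14.007 = 109.172

109.17 g/mol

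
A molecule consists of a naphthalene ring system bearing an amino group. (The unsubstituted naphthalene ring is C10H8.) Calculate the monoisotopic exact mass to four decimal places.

Atom tally by fragment:
  naphthalene ring system core → C:10 H:8
  (− 1 ring H displaced by substituents)
  + NH2 → N:1 H:2
Element totals:
  C: 10
  H: 9
  N: 1
Molecular formula: C10H9N.
  M = 10(12.0) + 9(1.007825) + 14.003074
    = 120.000000 + 9.070425 + 14.003074 = 143.073499

143.0735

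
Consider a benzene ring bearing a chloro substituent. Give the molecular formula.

Atom tally by fragment:
  benzene ring core → C:6 H:6
  (− 1 ring H displaced by substituents)
  + Cl → Cl:1
Element totals:
  C: 6
  H: 5
  Cl: 1

C6H5Cl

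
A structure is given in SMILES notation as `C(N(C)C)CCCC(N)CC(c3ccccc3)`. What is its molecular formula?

C15H26N2

Atom tally by fragment:
  (CH3)2NCH2 → C:3 H:8 N:1
  CH2 → C:1 H:2
  CH2 → C:1 H:2
  CH2 → C:1 H:2
  CH(NH2) → C:1 H:3 N:1
  CH2 → C:1 H:2
  CH2C6H5 → C:7 H:7
Element totals:
  C: 15
  H: 26
  N: 2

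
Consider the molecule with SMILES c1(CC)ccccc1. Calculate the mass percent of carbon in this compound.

Atom tally by fragment:
  benzene ring core → C:6 H:6
  (− 1 ring H displaced by substituents)
  + C2H5 → C:2 H:5
Element totals:
  C: 8
  H: 10
Molecular formula: C8H10.
Molar mass = 106.168 g/mol.
Mass from C: 8 × 12.011 = 96.088 g/mol.
%C = 96.088 / 106.168 × 100 = 90.51%.

90.51%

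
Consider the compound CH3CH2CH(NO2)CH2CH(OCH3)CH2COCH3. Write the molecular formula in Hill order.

C9H17NO4

Atom tally by fragment:
  CH3 → C:1 H:3
  CH2 → C:1 H:2
  CH(NO2) → C:1 H:1 N:1 O:2
  CH2 → C:1 H:2
  CH(OCH3) → C:2 H:4 O:1
  CH2COCH3 → C:3 H:5 O:1
Element totals:
  C: 9
  H: 17
  N: 1
  O: 4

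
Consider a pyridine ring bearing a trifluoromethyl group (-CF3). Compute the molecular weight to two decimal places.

Atom tally by fragment:
  pyridine ring core → C:5 H:5 N:1
  (− 1 ring H displaced by substituents)
  + CF3 → C:1 F:3
Element totals:
  C: 6
  H: 4
  F: 3
  N: 1
Molecular formula: C6H4F3N.
  M = 6(12.011) + 4(1.008) + 3(18.998) + 14.007
    = 72.066 + 4.032 + 56.994 + 14.007 = 147.099

147.10 g/mol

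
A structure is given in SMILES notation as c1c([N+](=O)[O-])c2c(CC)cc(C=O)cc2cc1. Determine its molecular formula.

C13H11NO3

Atom tally by fragment:
  naphthalene ring system core → C:10 H:8
  (− 3 ring H displaced by substituents)
  + NO2 → N:1 O:2
  + C2H5 → C:2 H:5
  + CHO → C:1 H:1 O:1
Element totals:
  C: 13
  H: 11
  N: 1
  O: 3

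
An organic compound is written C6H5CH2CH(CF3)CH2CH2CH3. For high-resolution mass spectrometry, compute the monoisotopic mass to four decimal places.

Atom tally by fragment:
  C6H5CH2 → C:7 H:7
  CH(CF3) → C:2 H:1 F:3
  CH2 → C:1 H:2
  CH2 → C:1 H:2
  CH3 → C:1 H:3
Element totals:
  C: 12
  H: 15
  F: 3
Molecular formula: C12H15F3.
  M = 12(12.0) + 15(1.007825) + 3(18.998403)
    = 144.000000 + 15.117375 + 56.995209 = 216.112584

216.1126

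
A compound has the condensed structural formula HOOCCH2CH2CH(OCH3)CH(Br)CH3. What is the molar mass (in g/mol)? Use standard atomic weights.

Atom tally by fragment:
  HOOCCH2 → C:2 H:3 O:2
  CH2 → C:1 H:2
  CH(OCH3) → C:2 H:4 O:1
  CH(Br) → C:1 H:1 Br:1
  CH3 → C:1 H:3
Element totals:
  C: 7
  H: 13
  Br: 1
  O: 3
Molecular formula: C7H13BrO3.
  M = 7(12.011) + 13(1.008) + 79.904 + 3(15.999)
    = 84.077 + 13.104 + 79.904 + 47.997 = 225.082

225.08 g/mol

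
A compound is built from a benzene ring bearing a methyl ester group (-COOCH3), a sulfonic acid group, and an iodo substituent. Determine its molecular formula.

C8H7IO5S

Atom tally by fragment:
  benzene ring core → C:6 H:6
  (− 3 ring H displaced by substituents)
  + COOCH3 → C:2 H:3 O:2
  + SO3H → S:1 O:3 H:1
  + I → I:1
Element totals:
  C: 8
  H: 7
  I: 1
  O: 5
  S: 1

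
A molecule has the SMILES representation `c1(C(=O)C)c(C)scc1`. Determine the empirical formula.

Atom tally by fragment:
  thiophene ring core → C:4 H:4 S:1
  (− 2 ring H displaced by substituents)
  + COCH3 → C:2 H:3 O:1
  + CH3 → C:1 H:3
Element totals:
  C: 7
  H: 8
  O: 1
  S: 1
Molecular formula: C7H8OS.
gcd of subscripts (7, 8, 1, 1) = 1, so the empirical formula equals the molecular formula.

C7H8OS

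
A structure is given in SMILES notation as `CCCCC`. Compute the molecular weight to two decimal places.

Atom tally by fragment:
  CH3 → C:1 H:3
  CH2 → C:1 H:2
  CH2 → C:1 H:2
  CH2 → C:1 H:2
  CH3 → C:1 H:3
Element totals:
  C: 5
  H: 12
Molecular formula: C5H12.
  M = 5(12.011) + 12(1.008)
    = 60.055 + 12.096 = 72.151

72.15 g/mol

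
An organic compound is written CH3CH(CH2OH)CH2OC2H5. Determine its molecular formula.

Element totals:
  C: 6
  H: 14
  O: 2

C6H14O2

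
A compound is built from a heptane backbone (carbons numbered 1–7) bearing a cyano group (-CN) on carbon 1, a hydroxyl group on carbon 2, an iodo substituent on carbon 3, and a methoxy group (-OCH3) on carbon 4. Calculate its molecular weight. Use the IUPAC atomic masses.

297.14 g/mol

Atom tally by fragment:
  NCCH2 → C:2 H:2 N:1
  CH(OH) → C:1 H:2 O:1
  CH(I) → C:1 H:1 I:1
  CH(OCH3) → C:2 H:4 O:1
  CH2 → C:1 H:2
  CH2 → C:1 H:2
  CH3 → C:1 H:3
Element totals:
  C: 9
  H: 16
  I: 1
  N: 1
  O: 2
Molecular formula: C9H16INO2.
  M = 9(12.011) + 16(1.008) + 126.904 + 14.007 + 2(15.999)
    = 108.099 + 16.128 + 126.904 + 14.007 + 31.998 = 297.136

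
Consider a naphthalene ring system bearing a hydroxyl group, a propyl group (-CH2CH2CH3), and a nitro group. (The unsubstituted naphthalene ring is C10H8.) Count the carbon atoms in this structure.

13

Atom tally by fragment:
  naphthalene ring system core → C:10 H:8
  (− 3 ring H displaced by substituents)
  + OH → O:1 H:1
  + CH2CH2CH3 → C:3 H:7
  + NO2 → N:1 O:2
Element totals:
  C: 13
  H: 13
  N: 1
  O: 3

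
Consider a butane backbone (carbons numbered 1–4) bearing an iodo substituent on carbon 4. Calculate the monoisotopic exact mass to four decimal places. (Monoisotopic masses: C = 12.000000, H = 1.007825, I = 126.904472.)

Atom tally by fragment:
  CH3 → C:1 H:3
  CH2 → C:1 H:2
  CH2 → C:1 H:2
  CH2I → C:1 H:2 I:1
Element totals:
  C: 4
  H: 9
  I: 1
Molecular formula: C4H9I.
  M = 4(12.0) + 9(1.007825) + 126.904472
    = 48.000000 + 9.070425 + 126.904472 = 183.974897

183.9749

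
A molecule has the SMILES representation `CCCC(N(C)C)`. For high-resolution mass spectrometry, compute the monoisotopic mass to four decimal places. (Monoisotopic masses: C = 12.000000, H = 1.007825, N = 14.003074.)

Atom tally by fragment:
  CH3 → C:1 H:3
  CH2 → C:1 H:2
  CH2 → C:1 H:2
  CH2N(CH3)2 → C:3 H:8 N:1
Element totals:
  C: 6
  H: 15
  N: 1
Molecular formula: C6H15N.
  M = 6(12.0) + 15(1.007825) + 14.003074
    = 72.000000 + 15.117375 + 14.003074 = 101.120449

101.1204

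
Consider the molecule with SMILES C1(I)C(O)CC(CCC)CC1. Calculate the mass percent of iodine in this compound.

47.33%

Atom tally by fragment:
  cyclohexane ring core → C:6 H:12
  (− 3 ring H displaced by substituents)
  + I → I:1
  + OH → O:1 H:1
  + CH2CH2CH3 → C:3 H:7
Element totals:
  C: 9
  H: 17
  I: 1
  O: 1
Molecular formula: C9H17IO.
Molar mass = 268.138 g/mol.
Mass from I: 1 × 126.904 = 126.904 g/mol.
%I = 126.904 / 268.138 × 100 = 47.33%.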